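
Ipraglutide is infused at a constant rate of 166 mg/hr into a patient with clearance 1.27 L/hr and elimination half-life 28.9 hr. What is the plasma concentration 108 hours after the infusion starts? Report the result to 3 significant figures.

Css = rate / CL = 166 / 1.27 = 130.7 mg/L
k = ln 2 / 28.9 = 0.02398 hr⁻¹
C(t) = Css (1 − e^(−kt)) = 130.7 × (1 − e^(−2.590)) = 130.7 × 0.9250 ≈ 121 mg/L

121 mg/L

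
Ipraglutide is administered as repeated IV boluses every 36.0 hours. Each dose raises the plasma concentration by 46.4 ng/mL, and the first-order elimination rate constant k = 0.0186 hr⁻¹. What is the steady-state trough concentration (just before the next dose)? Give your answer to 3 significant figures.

48.7 ng/mL

Fraction remaining after one interval: e^(−kτ) = e^(−0.01860 × 36.0) = 0.5119
R = 1 / (1 − 0.5119) = 2.049
Css,max = 46.4 × 2.049 = 95.07 ng/mL
Css,min = Css,max × e^(−kτ) = 95.07 × 0.5119 ≈ 48.7 ng/mL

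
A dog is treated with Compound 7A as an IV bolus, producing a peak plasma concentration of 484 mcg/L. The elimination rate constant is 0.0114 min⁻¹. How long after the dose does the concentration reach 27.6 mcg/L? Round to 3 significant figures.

251 minutes

C(t) = C₀ e^(−kt)  ⇒  t = ln(C₀/C) / k
t = ln(484/27.6) / 0.01140 = 2.864 / 0.01140 ≈ 251 minutes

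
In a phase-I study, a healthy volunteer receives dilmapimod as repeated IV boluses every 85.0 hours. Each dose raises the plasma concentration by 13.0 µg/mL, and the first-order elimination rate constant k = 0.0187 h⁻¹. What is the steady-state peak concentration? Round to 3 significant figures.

Fraction remaining after one interval: e^(−kτ) = e^(−0.01870 × 85.0) = 0.2040
R = 1 / (1 − 0.2040) = 1.256
Css,max = 13.0 × 1.256 ≈ 16.3 µg/mL

16.3 µg/mL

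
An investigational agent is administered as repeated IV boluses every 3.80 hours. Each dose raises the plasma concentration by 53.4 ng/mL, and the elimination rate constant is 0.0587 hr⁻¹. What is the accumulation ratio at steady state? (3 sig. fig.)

5.00

Fraction remaining after one interval: e^(−kτ) = e^(−0.05870 × 3.80) = 0.8001
R = 1 / (1 − 0.8001) = 1 / 0.1999 ≈ 5.00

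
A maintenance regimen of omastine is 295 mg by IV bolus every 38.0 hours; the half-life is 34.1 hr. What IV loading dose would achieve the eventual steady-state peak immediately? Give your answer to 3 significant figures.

548 mg

k = ln 2 / 34.1 = 0.02033 hr⁻¹
Accumulation ratio R = 1 / (1 − e^(−kτ)) = 1 / (1 − e^(−0.02033×38.0)) = 1 / (1 − 0.4619) = 1.858
Loading dose = maintenance dose × R = 295 × 1.858 ≈ 548 mg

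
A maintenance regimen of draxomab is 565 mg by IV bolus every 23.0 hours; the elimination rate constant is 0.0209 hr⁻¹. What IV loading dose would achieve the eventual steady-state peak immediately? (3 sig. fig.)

Accumulation ratio R = 1 / (1 − e^(−kτ)) = 1 / (1 − e^(−0.02090×23.0)) = 1 / (1 − 0.6184) = 2.620
Loading dose = maintenance dose × R = 565 × 2.620 ≈ 1480 mg

1480 mg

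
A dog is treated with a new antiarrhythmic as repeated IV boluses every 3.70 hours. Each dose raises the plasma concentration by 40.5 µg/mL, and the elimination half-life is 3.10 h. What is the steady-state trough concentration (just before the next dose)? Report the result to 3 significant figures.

31.5 µg/mL

k = ln 2 / 3.10 = 0.2236 h⁻¹
Fraction remaining after one interval: e^(−kτ) = e^(−0.2236 × 3.70) = 0.4372
R = 1 / (1 − 0.4372) = 1.777
Css,max = 40.5 × 1.777 = 71.96 µg/mL
Css,min = Css,max × e^(−kτ) = 71.96 × 0.4372 ≈ 31.5 µg/mL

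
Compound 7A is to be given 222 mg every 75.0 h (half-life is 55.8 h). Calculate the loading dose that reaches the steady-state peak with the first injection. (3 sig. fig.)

k = ln 2 / 55.8 = 0.01242 h⁻¹
Accumulation ratio R = 1 / (1 − e^(−kτ)) = 1 / (1 − e^(−0.01242×75.0)) = 1 / (1 − 0.3939) = 1.650
Loading dose = maintenance dose × R = 222 × 1.650 ≈ 366 mg

366 mg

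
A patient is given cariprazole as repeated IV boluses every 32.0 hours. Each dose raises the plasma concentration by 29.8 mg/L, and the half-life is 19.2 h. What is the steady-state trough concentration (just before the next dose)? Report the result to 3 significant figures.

k = ln 2 / 19.2 = 0.03610 h⁻¹
Fraction remaining after one interval: e^(−kτ) = e^(−0.03610 × 32.0) = 0.3150
R = 1 / (1 − 0.3150) = 1.460
Css,max = 29.8 × 1.460 = 43.50 mg/L
Css,min = Css,max × e^(−kτ) = 43.50 × 0.3150 ≈ 13.7 mg/L

13.7 mg/L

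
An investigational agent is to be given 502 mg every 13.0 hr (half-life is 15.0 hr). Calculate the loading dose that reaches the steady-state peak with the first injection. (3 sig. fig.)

k = ln 2 / 15.0 = 0.04621 hr⁻¹
Accumulation ratio R = 1 / (1 − e^(−kτ)) = 1 / (1 − e^(−0.04621×13.0)) = 1 / (1 − 0.5484) = 2.214
Loading dose = maintenance dose × R = 502 × 2.214 ≈ 1110 mg

1110 mg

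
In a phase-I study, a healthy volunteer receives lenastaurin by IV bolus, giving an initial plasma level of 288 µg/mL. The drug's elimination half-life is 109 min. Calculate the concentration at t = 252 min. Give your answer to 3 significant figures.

k = ln 2 / 109 = 0.006359 min⁻¹
252 min is 2.312 half-lives, so C = 288 × (1/2)^2.312 = 288 × 0.2014 ≈ 58.0 µg/mL

58.0 µg/mL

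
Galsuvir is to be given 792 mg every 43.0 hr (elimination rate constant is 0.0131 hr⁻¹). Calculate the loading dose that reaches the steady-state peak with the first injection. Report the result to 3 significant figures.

1840 mg

Accumulation ratio R = 1 / (1 − e^(−kτ)) = 1 / (1 − e^(−0.01310×43.0)) = 1 / (1 − 0.5693) = 2.322
Loading dose = maintenance dose × R = 792 × 2.322 ≈ 1840 mg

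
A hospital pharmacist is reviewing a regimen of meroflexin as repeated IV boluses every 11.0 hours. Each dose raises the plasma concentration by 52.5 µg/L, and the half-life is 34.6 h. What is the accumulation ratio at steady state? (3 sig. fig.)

5.06

k = ln 2 / 34.6 = 0.02003 h⁻¹
Fraction remaining after one interval: e^(−kτ) = e^(−0.02003 × 11.0) = 0.8022
R = 1 / (1 − 0.8022) = 1 / 0.1978 ≈ 5.06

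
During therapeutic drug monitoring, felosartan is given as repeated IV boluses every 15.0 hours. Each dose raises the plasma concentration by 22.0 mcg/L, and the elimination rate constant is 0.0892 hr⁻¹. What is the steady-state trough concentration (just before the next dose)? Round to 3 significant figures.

Fraction remaining after one interval: e^(−kτ) = e^(−0.08920 × 15.0) = 0.2624
R = 1 / (1 − 0.2624) = 1.356
Css,max = 22.0 × 1.356 = 29.83 mcg/L
Css,min = Css,max × e^(−kτ) = 29.83 × 0.2624 ≈ 7.83 mcg/L

7.83 mcg/L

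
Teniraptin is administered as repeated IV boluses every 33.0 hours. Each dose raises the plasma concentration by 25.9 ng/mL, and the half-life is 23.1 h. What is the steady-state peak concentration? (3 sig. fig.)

41.2 ng/mL

k = ln 2 / 23.1 = 0.03001 h⁻¹
Fraction remaining after one interval: e^(−kτ) = e^(−0.03001 × 33.0) = 0.3715
R = 1 / (1 − 0.3715) = 1.591
Css,max = 25.9 × 1.591 ≈ 41.2 ng/mL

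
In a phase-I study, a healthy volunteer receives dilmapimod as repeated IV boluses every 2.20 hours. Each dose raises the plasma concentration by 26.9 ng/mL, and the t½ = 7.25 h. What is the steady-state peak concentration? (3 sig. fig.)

k = ln 2 / 7.25 = 0.09561 h⁻¹
Fraction remaining after one interval: e^(−kτ) = e^(−0.09561 × 2.20) = 0.8103
R = 1 / (1 − 0.8103) = 5.272
Css,max = 26.9 × 5.272 ≈ 142 ng/mL

142 ng/mL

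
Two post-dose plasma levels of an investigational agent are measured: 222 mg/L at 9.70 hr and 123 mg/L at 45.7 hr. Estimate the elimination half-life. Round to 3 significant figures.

42.3 hours

k = ln(C₁/C₂) / (t₂ − t₁) = ln(222/123) / (45.7 − 9.70)
  = 0.5905 / 36.00 = 0.01640 hr⁻¹
t½ = ln 2 / k = ln 2 / 0.01640 ≈ 42.3 hours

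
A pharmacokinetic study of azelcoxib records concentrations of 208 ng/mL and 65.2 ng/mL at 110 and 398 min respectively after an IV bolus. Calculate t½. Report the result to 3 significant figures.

k = ln(C₁/C₂) / (t₂ − t₁) = ln(208/65.2) / (398 − 110)
  = 1.160 / 288.0 = 0.004028 min⁻¹
t½ = ln 2 / k = ln 2 / 0.004028 ≈ 172 minutes

172 minutes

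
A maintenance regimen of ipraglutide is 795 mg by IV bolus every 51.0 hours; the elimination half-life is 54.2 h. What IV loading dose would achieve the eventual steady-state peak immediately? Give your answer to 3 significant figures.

1660 mg

k = ln 2 / 54.2 = 0.01279 h⁻¹
Accumulation ratio R = 1 / (1 − e^(−kτ)) = 1 / (1 − e^(−0.01279×51.0)) = 1 / (1 − 0.5209) = 2.087
Loading dose = maintenance dose × R = 795 × 2.087 ≈ 1660 mg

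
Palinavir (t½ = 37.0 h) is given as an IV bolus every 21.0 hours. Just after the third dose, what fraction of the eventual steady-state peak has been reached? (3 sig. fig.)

0.693

k = ln 2 / 37.0 = 0.01873 h⁻¹
f_n = 1 − e^(−nkτ) = 1 − e^(−3 × 0.01873 × 21.0) = 1 − e^(−1.180) = 1 − 0.3072 ≈ 0.693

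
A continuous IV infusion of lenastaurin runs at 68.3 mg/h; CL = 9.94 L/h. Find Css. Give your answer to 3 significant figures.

Css = infusion rate / CL = 68.3 / 9.94 ≈ 6.87 µg/mL

6.87 µg/mL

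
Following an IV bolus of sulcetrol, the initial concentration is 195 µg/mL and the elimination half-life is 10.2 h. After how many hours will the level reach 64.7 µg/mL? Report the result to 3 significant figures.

k = ln 2 / 10.2 = 0.06796 h⁻¹
C(t) = C₀ e^(−kt)  ⇒  t = ln(C₀/C) / k
t = ln(195/64.7) / 0.06796 = 1.103 / 0.06796 ≈ 16.2 hours

16.2 hours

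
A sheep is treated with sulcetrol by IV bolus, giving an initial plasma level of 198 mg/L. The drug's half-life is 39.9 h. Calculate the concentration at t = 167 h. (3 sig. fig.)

10.9 mg/L

k = ln 2 / 39.9 = 0.01737 h⁻¹
C(t) = C₀ e^(−kt) = 198 × e^(−0.01737 × 167) = 198 × e^(−2.901) = 198 × 0.05496 ≈ 10.9 mg/L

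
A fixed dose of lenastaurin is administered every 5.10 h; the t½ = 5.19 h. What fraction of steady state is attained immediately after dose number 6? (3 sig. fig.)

k = ln 2 / 5.19 = 0.1336 h⁻¹
f_n = 1 − e^(−nkτ) = 1 − e^(−6 × 0.1336 × 5.10) = 1 − e^(−4.087) = 1 − 0.01679 ≈ 0.983

0.983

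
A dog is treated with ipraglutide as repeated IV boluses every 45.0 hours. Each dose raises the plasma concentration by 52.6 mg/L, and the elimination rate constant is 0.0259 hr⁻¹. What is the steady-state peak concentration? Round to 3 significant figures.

76.4 mg/L

Fraction remaining after one interval: e^(−kτ) = e^(−0.02590 × 45.0) = 0.3118
R = 1 / (1 − 0.3118) = 1.453
Css,max = 52.6 × 1.453 ≈ 76.4 mg/L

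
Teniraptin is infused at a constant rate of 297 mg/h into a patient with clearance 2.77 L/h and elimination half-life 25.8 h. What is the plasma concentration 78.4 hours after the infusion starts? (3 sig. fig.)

94.2 µg/mL

Css = rate / CL = 297 / 2.77 = 107.2 µg/mL
k = ln 2 / 25.8 = 0.02687 h⁻¹
C(t) = Css (1 − e^(−kt)) = 107.2 × (1 − e^(−2.106)) = 107.2 × 0.8783 ≈ 94.2 µg/mL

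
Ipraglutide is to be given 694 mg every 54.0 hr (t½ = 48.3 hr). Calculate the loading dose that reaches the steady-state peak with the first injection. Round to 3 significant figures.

k = ln 2 / 48.3 = 0.01435 hr⁻¹
Accumulation ratio R = 1 / (1 − e^(−kτ)) = 1 / (1 − e^(−0.01435×54.0)) = 1 / (1 − 0.4607) = 1.854
Loading dose = maintenance dose × R = 694 × 1.854 ≈ 1290 mg

1290 mg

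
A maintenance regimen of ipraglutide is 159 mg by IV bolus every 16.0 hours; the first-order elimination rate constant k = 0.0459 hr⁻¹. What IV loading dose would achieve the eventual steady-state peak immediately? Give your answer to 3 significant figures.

Accumulation ratio R = 1 / (1 − e^(−kτ)) = 1 / (1 − e^(−0.04590×16.0)) = 1 / (1 − 0.4798) = 1.922
Loading dose = maintenance dose × R = 159 × 1.922 ≈ 306 mg

306 mg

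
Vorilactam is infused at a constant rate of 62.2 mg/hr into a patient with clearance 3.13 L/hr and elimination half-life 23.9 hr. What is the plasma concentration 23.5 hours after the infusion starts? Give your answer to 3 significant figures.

Css = rate / CL = 62.2 / 3.13 = 19.87 µg/mL
k = ln 2 / 23.9 = 0.02900 hr⁻¹
C(t) = Css (1 − e^(−kt)) = 19.87 × (1 − e^(−0.6815)) = 19.87 × 0.4942 ≈ 9.82 µg/mL

9.82 µg/mL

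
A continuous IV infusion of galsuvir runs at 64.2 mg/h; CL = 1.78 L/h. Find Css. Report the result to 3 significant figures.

Css = infusion rate / CL = 64.2 / 1.78 ≈ 36.1 mg/L

36.1 mg/L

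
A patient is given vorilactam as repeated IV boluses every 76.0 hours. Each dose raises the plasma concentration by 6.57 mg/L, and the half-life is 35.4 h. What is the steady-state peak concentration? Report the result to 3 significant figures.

k = ln 2 / 35.4 = 0.01958 h⁻¹
Fraction remaining after one interval: e^(−kτ) = e^(−0.01958 × 76.0) = 0.2258
R = 1 / (1 − 0.2258) = 1.292
Css,max = 6.57 × 1.292 ≈ 8.49 mg/L

8.49 mg/L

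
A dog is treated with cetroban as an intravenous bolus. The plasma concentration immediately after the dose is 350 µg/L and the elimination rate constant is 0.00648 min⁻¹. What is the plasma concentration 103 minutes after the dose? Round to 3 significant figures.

180 µg/L

C(t) = C₀ e^(−kt) = 350 × e^(−0.006480 × 103) = 350 × e^(−0.6674) = 350 × 0.5130 ≈ 180 µg/L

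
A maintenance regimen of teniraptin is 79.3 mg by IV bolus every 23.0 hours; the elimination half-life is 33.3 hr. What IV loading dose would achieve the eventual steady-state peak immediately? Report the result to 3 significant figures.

k = ln 2 / 33.3 = 0.02082 hr⁻¹
Accumulation ratio R = 1 / (1 − e^(−kτ)) = 1 / (1 − e^(−0.02082×23.0)) = 1 / (1 − 0.6196) = 2.629
Loading dose = maintenance dose × R = 79.3 × 2.629 ≈ 208 mg

208 mg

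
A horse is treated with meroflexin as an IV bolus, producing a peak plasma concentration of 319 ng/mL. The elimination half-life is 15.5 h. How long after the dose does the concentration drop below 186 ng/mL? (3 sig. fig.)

k = ln 2 / 15.5 = 0.04472 h⁻¹
C(t) = C₀ e^(−kt)  ⇒  t = ln(C₀/C) / k
t = ln(319/186) / 0.04472 = 0.5394 / 0.04472 ≈ 12.1 hours

12.1 hours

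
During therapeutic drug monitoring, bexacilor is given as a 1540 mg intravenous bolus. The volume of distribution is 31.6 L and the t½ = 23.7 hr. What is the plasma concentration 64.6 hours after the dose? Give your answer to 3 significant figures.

C₀ = dose / V = 1540 / 31.6 = 48.73 µg/mL
k = ln 2 / 23.7 = 0.02925 hr⁻¹
C(t) = C₀ e^(−kt) = 48.73 × e^(−0.02925 × 64.6) = 48.73 × e^(−1.889) = 48.73 × 0.1512 ≈ 7.37 µg/mL

7.37 µg/mL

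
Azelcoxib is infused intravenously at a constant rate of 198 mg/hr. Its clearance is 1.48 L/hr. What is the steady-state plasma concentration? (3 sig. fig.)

134 µg/mL

Css = infusion rate / CL = 198 / 1.48 ≈ 134 µg/mL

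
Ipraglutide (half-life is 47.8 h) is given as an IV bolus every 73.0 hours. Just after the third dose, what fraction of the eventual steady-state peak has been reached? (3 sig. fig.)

k = ln 2 / 47.8 = 0.01450 h⁻¹
f_n = 1 − e^(−nkτ) = 1 − e^(−3 × 0.01450 × 73.0) = 1 − e^(−3.176) = 1 − 0.04176 ≈ 0.958

0.958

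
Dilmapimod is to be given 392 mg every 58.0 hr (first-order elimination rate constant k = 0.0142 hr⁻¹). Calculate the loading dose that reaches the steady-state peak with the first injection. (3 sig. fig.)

Accumulation ratio R = 1 / (1 − e^(−kτ)) = 1 / (1 − e^(−0.01420×58.0)) = 1 / (1 − 0.4388) = 1.782
Loading dose = maintenance dose × R = 392 × 1.782 ≈ 699 mg

699 mg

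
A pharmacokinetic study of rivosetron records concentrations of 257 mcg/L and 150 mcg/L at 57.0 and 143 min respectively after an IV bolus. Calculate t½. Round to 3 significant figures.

111 minutes

k = ln(C₁/C₂) / (t₂ − t₁) = ln(257/150) / (143 − 57.0)
  = 0.5384 / 86.00 = 0.006261 min⁻¹
t½ = ln 2 / k = ln 2 / 0.006261 ≈ 111 minutes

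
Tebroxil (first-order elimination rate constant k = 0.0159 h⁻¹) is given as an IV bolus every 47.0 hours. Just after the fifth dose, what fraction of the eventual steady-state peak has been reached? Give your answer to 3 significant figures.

f_n = 1 − e^(−nkτ) = 1 − e^(−5 × 0.01590 × 47.0) = 1 − e^(−3.736) = 1 − 0.02384 ≈ 0.976

0.976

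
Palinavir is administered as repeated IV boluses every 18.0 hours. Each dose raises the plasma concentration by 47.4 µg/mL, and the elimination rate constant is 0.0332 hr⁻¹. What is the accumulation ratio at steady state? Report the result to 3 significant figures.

2.22

Fraction remaining after one interval: e^(−kτ) = e^(−0.03320 × 18.0) = 0.5501
R = 1 / (1 − 0.5501) = 1 / 0.4499 ≈ 2.22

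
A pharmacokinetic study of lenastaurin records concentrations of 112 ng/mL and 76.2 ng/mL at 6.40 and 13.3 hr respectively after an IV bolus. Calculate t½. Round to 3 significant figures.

k = ln(C₁/C₂) / (t₂ − t₁) = ln(112/76.2) / (13.3 − 6.40)
  = 0.3851 / 6.900 = 0.05582 hr⁻¹
t½ = ln 2 / k = ln 2 / 0.05582 ≈ 12.4 hours

12.4 hours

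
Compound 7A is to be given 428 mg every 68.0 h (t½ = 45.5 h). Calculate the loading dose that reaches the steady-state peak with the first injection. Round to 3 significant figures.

k = ln 2 / 45.5 = 0.01523 h⁻¹
Accumulation ratio R = 1 / (1 − e^(−kτ)) = 1 / (1 − e^(−0.01523×68.0)) = 1 / (1 − 0.3549) = 1.550
Loading dose = maintenance dose × R = 428 × 1.550 ≈ 663 mg

663 mg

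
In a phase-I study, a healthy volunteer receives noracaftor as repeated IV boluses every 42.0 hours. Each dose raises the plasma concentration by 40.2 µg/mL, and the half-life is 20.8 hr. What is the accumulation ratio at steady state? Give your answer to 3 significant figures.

1.33

k = ln 2 / 20.8 = 0.03332 hr⁻¹
Fraction remaining after one interval: e^(−kτ) = e^(−0.03332 × 42.0) = 0.2467
R = 1 / (1 − 0.2467) = 1 / 0.7533 ≈ 1.33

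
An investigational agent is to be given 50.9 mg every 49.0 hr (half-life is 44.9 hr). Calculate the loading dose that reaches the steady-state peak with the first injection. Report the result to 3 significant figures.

k = ln 2 / 44.9 = 0.01544 hr⁻¹
Accumulation ratio R = 1 / (1 − e^(−kτ)) = 1 / (1 − e^(−0.01544×49.0)) = 1 / (1 − 0.4693) = 1.884
Loading dose = maintenance dose × R = 50.9 × 1.884 ≈ 95.9 mg

95.9 mg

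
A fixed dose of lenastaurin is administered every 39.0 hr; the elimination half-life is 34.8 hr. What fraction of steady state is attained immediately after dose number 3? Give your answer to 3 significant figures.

k = ln 2 / 34.8 = 0.01992 hr⁻¹
f_n = 1 − e^(−nkτ) = 1 − e^(−3 × 0.01992 × 39.0) = 1 − e^(−2.330) = 1 − 0.09726 ≈ 0.903

0.903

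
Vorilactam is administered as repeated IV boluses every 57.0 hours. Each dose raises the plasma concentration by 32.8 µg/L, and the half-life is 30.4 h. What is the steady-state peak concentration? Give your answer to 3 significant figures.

k = ln 2 / 30.4 = 0.02280 h⁻¹
Fraction remaining after one interval: e^(−kτ) = e^(−0.02280 × 57.0) = 0.2726
R = 1 / (1 − 0.2726) = 1.375
Css,max = 32.8 × 1.375 ≈ 45.1 µg/L

45.1 µg/L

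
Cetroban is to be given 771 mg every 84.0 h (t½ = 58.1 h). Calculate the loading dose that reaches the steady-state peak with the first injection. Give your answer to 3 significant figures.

1220 mg

k = ln 2 / 58.1 = 0.01193 h⁻¹
Accumulation ratio R = 1 / (1 − e^(−kτ)) = 1 / (1 − e^(−0.01193×84.0)) = 1 / (1 − 0.3671) = 1.580
Loading dose = maintenance dose × R = 771 × 1.580 ≈ 1220 mg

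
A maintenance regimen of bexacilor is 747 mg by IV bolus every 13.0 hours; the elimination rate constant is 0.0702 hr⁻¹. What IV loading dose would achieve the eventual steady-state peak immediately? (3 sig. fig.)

1250 mg

Accumulation ratio R = 1 / (1 − e^(−kτ)) = 1 / (1 − e^(−0.07020×13.0)) = 1 / (1 − 0.4015) = 1.671
Loading dose = maintenance dose × R = 747 × 1.671 ≈ 1250 mg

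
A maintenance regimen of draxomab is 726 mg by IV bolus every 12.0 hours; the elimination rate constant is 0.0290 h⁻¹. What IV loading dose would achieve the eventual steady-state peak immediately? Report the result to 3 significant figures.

Accumulation ratio R = 1 / (1 − e^(−kτ)) = 1 / (1 − e^(−0.02900×12.0)) = 1 / (1 − 0.7061) = 3.403
Loading dose = maintenance dose × R = 726 × 3.403 ≈ 2470 mg

2470 mg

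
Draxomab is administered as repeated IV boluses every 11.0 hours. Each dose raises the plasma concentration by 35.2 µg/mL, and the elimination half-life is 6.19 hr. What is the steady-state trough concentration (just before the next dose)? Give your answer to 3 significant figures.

k = ln 2 / 6.19 = 0.1120 hr⁻¹
Fraction remaining after one interval: e^(−kτ) = e^(−0.1120 × 11.0) = 0.2918
R = 1 / (1 − 0.2918) = 1.412
Css,max = 35.2 × 1.412 = 49.70 µg/mL
Css,min = Css,max × e^(−kτ) = 49.70 × 0.2918 ≈ 14.5 µg/mL

14.5 µg/mL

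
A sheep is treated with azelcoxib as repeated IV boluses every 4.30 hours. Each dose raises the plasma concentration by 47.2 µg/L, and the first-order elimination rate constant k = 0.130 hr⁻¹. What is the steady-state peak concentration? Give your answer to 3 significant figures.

Fraction remaining after one interval: e^(−kτ) = e^(−0.1300 × 4.30) = 0.5718
R = 1 / (1 − 0.5718) = 2.335
Css,max = 47.2 × 2.335 ≈ 110 µg/L

110 µg/L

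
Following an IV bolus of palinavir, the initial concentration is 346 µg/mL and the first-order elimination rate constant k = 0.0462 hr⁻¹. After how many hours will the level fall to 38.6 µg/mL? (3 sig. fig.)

47.5 hours

C(t) = C₀ e^(−kt)  ⇒  t = ln(C₀/C) / k
t = ln(346/38.6) / 0.04620 = 2.193 / 0.04620 ≈ 47.5 hours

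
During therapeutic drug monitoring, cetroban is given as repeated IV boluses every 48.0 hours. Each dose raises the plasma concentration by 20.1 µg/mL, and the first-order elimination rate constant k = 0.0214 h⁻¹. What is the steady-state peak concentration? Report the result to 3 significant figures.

31.3 µg/mL

Fraction remaining after one interval: e^(−kτ) = e^(−0.02140 × 48.0) = 0.3580
R = 1 / (1 − 0.3580) = 1.558
Css,max = 20.1 × 1.558 ≈ 31.3 µg/mL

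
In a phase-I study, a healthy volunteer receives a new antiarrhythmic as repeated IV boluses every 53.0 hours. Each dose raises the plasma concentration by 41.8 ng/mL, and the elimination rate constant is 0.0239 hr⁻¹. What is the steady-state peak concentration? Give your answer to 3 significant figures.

58.2 ng/mL

Fraction remaining after one interval: e^(−kτ) = e^(−0.02390 × 53.0) = 0.2818
R = 1 / (1 − 0.2818) = 1.392
Css,max = 41.8 × 1.392 ≈ 58.2 ng/mL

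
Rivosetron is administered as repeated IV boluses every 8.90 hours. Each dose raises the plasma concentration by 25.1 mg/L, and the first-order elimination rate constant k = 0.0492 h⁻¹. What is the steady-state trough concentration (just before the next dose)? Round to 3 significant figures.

Fraction remaining after one interval: e^(−kτ) = e^(−0.04920 × 8.90) = 0.6454
R = 1 / (1 − 0.6454) = 2.820
Css,max = 25.1 × 2.820 = 70.78 mg/L
Css,min = Css,max × e^(−kτ) = 70.78 × 0.6454 ≈ 45.7 mg/L

45.7 mg/L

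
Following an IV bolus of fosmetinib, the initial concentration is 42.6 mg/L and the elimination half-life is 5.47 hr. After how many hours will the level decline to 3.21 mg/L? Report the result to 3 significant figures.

20.4 hours

k = ln 2 / 5.47 = 0.1267 hr⁻¹
C(t) = C₀ e^(−kt)  ⇒  t = ln(C₀/C) / k
t = ln(42.6/3.21) / 0.1267 = 2.586 / 0.1267 ≈ 20.4 hours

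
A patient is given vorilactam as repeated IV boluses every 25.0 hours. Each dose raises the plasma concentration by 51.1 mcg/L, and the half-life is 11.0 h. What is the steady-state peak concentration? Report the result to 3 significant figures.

64.4 mcg/L

k = ln 2 / 11.0 = 0.06301 h⁻¹
Fraction remaining after one interval: e^(−kτ) = e^(−0.06301 × 25.0) = 0.2069
R = 1 / (1 − 0.2069) = 1.261
Css,max = 51.1 × 1.261 ≈ 64.4 mcg/L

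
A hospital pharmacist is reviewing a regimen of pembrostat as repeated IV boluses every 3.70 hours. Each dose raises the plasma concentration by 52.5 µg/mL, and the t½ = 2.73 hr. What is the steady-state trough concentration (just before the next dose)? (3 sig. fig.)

k = ln 2 / 2.73 = 0.2539 hr⁻¹
Fraction remaining after one interval: e^(−kτ) = e^(−0.2539 × 3.70) = 0.3909
R = 1 / (1 − 0.3909) = 1.642
Css,max = 52.5 × 1.642 = 86.19 µg/mL
Css,min = Css,max × e^(−kτ) = 86.19 × 0.3909 ≈ 33.7 µg/mL

33.7 µg/mL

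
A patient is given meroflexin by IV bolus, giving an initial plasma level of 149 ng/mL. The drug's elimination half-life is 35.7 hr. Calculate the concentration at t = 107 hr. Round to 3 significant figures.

k = ln 2 / 35.7 = 0.01942 hr⁻¹
107 hr is 2.997 half-lives, so C = 149 × (1/2)^2.997 = 149 × 0.1252 ≈ 18.7 ng/mL

18.7 ng/mL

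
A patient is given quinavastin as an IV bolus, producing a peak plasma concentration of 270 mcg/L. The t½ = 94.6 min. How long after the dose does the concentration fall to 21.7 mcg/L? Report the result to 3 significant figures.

344 minutes

k = ln 2 / 94.6 = 0.007327 min⁻¹
C(t) = C₀ e^(−kt)  ⇒  t = ln(C₀/C) / k
t = ln(270/21.7) / 0.007327 = 2.521 / 0.007327 ≈ 344 minutes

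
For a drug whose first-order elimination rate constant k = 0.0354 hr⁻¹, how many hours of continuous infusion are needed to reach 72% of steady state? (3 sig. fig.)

f = 1 − e^(−kt)  ⇒  t = −ln(1 − f) / k
t = −ln(1 − 0.72) / 0.03540 = 1.273 / 0.03540 ≈ 36.0 hours

36.0 hours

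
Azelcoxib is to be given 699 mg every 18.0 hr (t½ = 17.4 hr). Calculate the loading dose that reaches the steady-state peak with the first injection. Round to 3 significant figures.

k = ln 2 / 17.4 = 0.03984 hr⁻¹
Accumulation ratio R = 1 / (1 − e^(−kτ)) = 1 / (1 − e^(−0.03984×18.0)) = 1 / (1 − 0.4882) = 1.954
Loading dose = maintenance dose × R = 699 × 1.954 ≈ 1370 mg

1370 mg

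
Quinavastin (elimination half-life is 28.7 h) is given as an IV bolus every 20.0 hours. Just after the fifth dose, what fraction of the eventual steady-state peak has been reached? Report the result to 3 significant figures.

k = ln 2 / 28.7 = 0.02415 h⁻¹
f_n = 1 − e^(−nkτ) = 1 − e^(−5 × 0.02415 × 20.0) = 1 − e^(−2.415) = 1 − 0.08935 ≈ 0.911

0.911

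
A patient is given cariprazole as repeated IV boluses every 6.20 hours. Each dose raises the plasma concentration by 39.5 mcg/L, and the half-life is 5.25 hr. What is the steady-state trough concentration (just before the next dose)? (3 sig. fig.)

31.2 mcg/L

k = ln 2 / 5.25 = 0.1320 hr⁻¹
Fraction remaining after one interval: e^(−kτ) = e^(−0.1320 × 6.20) = 0.4411
R = 1 / (1 − 0.4411) = 1.789
Css,max = 39.5 × 1.789 = 70.67 mcg/L
Css,min = Css,max × e^(−kτ) = 70.67 × 0.4411 ≈ 31.2 mcg/L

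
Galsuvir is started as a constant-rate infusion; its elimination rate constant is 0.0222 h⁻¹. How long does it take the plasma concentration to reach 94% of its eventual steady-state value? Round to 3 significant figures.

127 hours

f = 1 − e^(−kt)  ⇒  t = −ln(1 − f) / k
t = −ln(1 − 0.94) / 0.02220 = 2.813 / 0.02220 ≈ 127 hours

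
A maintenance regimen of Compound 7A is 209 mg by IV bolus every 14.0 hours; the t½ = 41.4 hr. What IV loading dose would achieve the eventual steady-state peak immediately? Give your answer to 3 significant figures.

1000 mg

k = ln 2 / 41.4 = 0.01674 hr⁻¹
Accumulation ratio R = 1 / (1 − e^(−kτ)) = 1 / (1 − e^(−0.01674×14.0)) = 1 / (1 − 0.7910) = 4.786
Loading dose = maintenance dose × R = 209 × 4.786 ≈ 1000 mg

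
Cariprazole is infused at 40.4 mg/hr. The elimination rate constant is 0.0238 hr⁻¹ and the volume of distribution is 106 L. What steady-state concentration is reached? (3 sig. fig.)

16.0 mg/L

CL = k · V = 0.0238 × 106 = 2.523 L/hr
Css = rate / CL = 40.4 / 2.523 ≈ 16.0 mg/L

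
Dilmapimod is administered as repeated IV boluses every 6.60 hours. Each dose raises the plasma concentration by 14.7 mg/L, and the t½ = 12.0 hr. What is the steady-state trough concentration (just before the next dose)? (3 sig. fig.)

31.7 mg/L

k = ln 2 / 12.0 = 0.05776 hr⁻¹
Fraction remaining after one interval: e^(−kτ) = e^(−0.05776 × 6.60) = 0.6830
R = 1 / (1 − 0.6830) = 3.155
Css,max = 14.7 × 3.155 = 46.38 mg/L
Css,min = Css,max × e^(−kτ) = 46.38 × 0.6830 ≈ 31.7 mg/L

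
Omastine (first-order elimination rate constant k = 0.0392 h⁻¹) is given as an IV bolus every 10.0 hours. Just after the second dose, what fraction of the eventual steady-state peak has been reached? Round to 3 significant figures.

f_n = 1 − e^(−nkτ) = 1 − e^(−2 × 0.03920 × 10.0) = 1 − e^(−0.7840) = 1 − 0.4566 ≈ 0.543

0.543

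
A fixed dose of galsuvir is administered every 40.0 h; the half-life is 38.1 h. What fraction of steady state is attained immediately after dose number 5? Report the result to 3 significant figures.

k = ln 2 / 38.1 = 0.01819 h⁻¹
f_n = 1 − e^(−nkτ) = 1 − e^(−5 × 0.01819 × 40.0) = 1 − e^(−3.639) = 1 − 0.02629 ≈ 0.974

0.974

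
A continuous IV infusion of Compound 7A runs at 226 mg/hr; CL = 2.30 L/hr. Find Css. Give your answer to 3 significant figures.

Css = infusion rate / CL = 226 / 2.30 ≈ 98.3 µg/mL

98.3 µg/mL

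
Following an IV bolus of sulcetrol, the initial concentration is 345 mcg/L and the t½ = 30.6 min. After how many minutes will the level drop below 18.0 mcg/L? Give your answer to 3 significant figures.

130 minutes

k = ln 2 / 30.6 = 0.02265 min⁻¹
C(t) = C₀ e^(−kt)  ⇒  t = ln(C₀/C) / k
t = ln(345/18.0) / 0.02265 = 2.953 / 0.02265 ≈ 130 minutes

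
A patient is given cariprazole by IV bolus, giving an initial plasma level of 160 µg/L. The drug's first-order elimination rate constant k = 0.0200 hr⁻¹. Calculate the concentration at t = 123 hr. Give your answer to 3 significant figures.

13.7 µg/L

C(t) = C₀ e^(−kt) = 160 × e^(−0.02000 × 123) = 160 × e^(−2.460) = 160 × 0.08543 ≈ 13.7 µg/L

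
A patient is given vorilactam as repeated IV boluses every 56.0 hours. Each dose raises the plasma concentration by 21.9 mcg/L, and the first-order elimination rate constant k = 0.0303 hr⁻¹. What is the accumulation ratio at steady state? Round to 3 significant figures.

1.22

Fraction remaining after one interval: e^(−kτ) = e^(−0.03030 × 56.0) = 0.1833
R = 1 / (1 − 0.1833) = 1 / 0.8167 ≈ 1.22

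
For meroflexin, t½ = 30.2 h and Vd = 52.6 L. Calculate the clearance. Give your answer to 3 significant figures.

k = ln 2 / t½ = ln 2 / 30.2 = 0.02295 h⁻¹
CL = k · V = 0.02295 × 52.6 ≈ 1.21 L/h

1.21 L/h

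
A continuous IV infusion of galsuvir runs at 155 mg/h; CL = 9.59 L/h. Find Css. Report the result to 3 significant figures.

16.2 µg/mL

Css = infusion rate / CL = 155 / 9.59 ≈ 16.2 µg/mL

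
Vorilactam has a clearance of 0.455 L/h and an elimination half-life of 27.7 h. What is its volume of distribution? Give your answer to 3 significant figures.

k = ln 2 / t½ = ln 2 / 27.7 = 0.02502 h⁻¹
V = CL / k = 0.455 / 0.02502 ≈ 18.2 L

18.2 L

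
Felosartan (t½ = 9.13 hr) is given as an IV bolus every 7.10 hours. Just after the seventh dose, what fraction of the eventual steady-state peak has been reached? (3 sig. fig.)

0.977

k = ln 2 / 9.13 = 0.07592 hr⁻¹
f_n = 1 − e^(−nkτ) = 1 − e^(−7 × 0.07592 × 7.10) = 1 − e^(−3.773) = 1 − 0.02298 ≈ 0.977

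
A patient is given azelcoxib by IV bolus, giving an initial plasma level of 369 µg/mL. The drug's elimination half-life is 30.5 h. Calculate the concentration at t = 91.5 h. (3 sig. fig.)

k = ln 2 / 30.5 = 0.02273 h⁻¹
C(t) = C₀ e^(−kt) = 369 × e^(−0.02273 × 91.5) = 369 × e^(−2.079) = 369 × 0.1250 ≈ 46.1 µg/mL

46.1 µg/mL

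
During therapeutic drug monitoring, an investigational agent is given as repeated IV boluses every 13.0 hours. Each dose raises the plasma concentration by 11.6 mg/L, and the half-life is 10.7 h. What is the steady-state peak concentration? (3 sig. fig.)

k = ln 2 / 10.7 = 0.06478 h⁻¹
Fraction remaining after one interval: e^(−kτ) = e^(−0.06478 × 13.0) = 0.4308
R = 1 / (1 − 0.4308) = 1.757
Css,max = 11.6 × 1.757 ≈ 20.4 mg/L

20.4 mg/L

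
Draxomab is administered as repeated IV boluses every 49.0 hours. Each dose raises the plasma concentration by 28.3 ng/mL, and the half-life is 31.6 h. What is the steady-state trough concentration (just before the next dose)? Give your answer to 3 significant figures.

k = ln 2 / 31.6 = 0.02194 h⁻¹
Fraction remaining after one interval: e^(−kτ) = e^(−0.02194 × 49.0) = 0.3414
R = 1 / (1 − 0.3414) = 1.518
Css,max = 28.3 × 1.518 = 42.97 ng/mL
Css,min = Css,max × e^(−kτ) = 42.97 × 0.3414 ≈ 14.7 ng/mL

14.7 ng/mL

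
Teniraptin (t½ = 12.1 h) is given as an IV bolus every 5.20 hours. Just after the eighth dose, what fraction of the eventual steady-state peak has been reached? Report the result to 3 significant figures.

k = ln 2 / 12.1 = 0.05728 h⁻¹
f_n = 1 − e^(−nkτ) = 1 − e^(−8 × 0.05728 × 5.20) = 1 − e^(−2.383) = 1 − 0.09227 ≈ 0.908

0.908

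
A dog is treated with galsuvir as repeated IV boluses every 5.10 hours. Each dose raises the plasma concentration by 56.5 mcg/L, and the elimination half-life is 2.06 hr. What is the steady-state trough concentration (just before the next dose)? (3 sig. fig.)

k = ln 2 / 2.06 = 0.3365 hr⁻¹
Fraction remaining after one interval: e^(−kτ) = e^(−0.3365 × 5.10) = 0.1798
R = 1 / (1 − 0.1798) = 1.219
Css,max = 56.5 × 1.219 = 68.88 mcg/L
Css,min = Css,max × e^(−kτ) = 68.88 × 0.1798 ≈ 12.4 mcg/L

12.4 mcg/L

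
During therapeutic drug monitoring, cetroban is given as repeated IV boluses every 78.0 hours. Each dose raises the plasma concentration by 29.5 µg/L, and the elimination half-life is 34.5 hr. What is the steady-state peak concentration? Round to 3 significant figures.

k = ln 2 / 34.5 = 0.02009 hr⁻¹
Fraction remaining after one interval: e^(−kτ) = e^(−0.02009 × 78.0) = 0.2086
R = 1 / (1 − 0.2086) = 1.264
Css,max = 29.5 × 1.264 ≈ 37.3 µg/L

37.3 µg/L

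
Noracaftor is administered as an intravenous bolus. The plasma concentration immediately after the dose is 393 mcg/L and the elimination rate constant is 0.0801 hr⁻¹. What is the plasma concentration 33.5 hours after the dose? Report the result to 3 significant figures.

C(t) = C₀ e^(−kt) = 393 × e^(−0.08010 × 33.5) = 393 × e^(−2.683) = 393 × 0.06833 ≈ 26.9 mcg/L

26.9 mcg/L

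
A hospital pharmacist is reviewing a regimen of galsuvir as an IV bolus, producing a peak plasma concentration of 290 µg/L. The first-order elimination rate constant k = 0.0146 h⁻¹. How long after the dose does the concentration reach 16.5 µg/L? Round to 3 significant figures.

196 hours

C(t) = C₀ e^(−kt)  ⇒  t = ln(C₀/C) / k
t = ln(290/16.5) / 0.01460 = 2.867 / 0.01460 ≈ 196 hours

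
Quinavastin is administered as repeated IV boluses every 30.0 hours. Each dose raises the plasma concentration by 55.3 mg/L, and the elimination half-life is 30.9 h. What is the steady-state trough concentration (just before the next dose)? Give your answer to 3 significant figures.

57.6 mg/L

k = ln 2 / 30.9 = 0.02243 h⁻¹
Fraction remaining after one interval: e^(−kτ) = e^(−0.02243 × 30.0) = 0.5102
R = 1 / (1 − 0.5102) = 2.042
Css,max = 55.3 × 2.042 = 112.9 mg/L
Css,min = Css,max × e^(−kτ) = 112.9 × 0.5102 ≈ 57.6 mg/L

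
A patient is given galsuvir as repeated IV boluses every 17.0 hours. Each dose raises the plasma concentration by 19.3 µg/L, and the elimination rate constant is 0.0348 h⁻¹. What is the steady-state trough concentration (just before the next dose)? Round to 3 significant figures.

Fraction remaining after one interval: e^(−kτ) = e^(−0.03480 × 17.0) = 0.5534
R = 1 / (1 − 0.5534) = 2.239
Css,max = 19.3 × 2.239 = 43.22 µg/L
Css,min = Css,max × e^(−kτ) = 43.22 × 0.5534 ≈ 23.9 µg/L

23.9 µg/L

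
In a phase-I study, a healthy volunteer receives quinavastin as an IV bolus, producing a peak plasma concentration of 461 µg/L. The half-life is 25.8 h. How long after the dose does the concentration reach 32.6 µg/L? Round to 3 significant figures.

98.6 hours

k = ln 2 / 25.8 = 0.02687 h⁻¹
C(t) = C₀ e^(−kt)  ⇒  t = ln(C₀/C) / k
t = ln(461/32.6) / 0.02687 = 2.649 / 0.02687 ≈ 98.6 hours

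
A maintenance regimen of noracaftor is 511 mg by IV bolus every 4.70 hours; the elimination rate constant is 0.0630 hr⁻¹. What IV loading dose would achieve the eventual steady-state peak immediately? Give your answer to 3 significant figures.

Accumulation ratio R = 1 / (1 − e^(−kτ)) = 1 / (1 − e^(−0.06300×4.70)) = 1 / (1 − 0.7437) = 3.902
Loading dose = maintenance dose × R = 511 × 3.902 ≈ 1990 mg

1990 mg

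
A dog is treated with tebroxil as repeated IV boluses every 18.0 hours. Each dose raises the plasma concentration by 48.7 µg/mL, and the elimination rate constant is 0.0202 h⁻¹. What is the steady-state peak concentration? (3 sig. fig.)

Fraction remaining after one interval: e^(−kτ) = e^(−0.02020 × 18.0) = 0.6952
R = 1 / (1 − 0.6952) = 3.281
Css,max = 48.7 × 3.281 ≈ 160 µg/mL

160 µg/mL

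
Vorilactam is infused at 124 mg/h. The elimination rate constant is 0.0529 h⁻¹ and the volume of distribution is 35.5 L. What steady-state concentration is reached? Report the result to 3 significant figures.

CL = k · V = 0.0529 × 35.5 = 1.878 L/h
Css = rate / CL = 124 / 1.878 ≈ 66.0 mg/L

66.0 mg/L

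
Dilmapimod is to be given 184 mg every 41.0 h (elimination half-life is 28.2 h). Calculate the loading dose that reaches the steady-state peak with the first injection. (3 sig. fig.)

k = ln 2 / 28.2 = 0.02458 h⁻¹
Accumulation ratio R = 1 / (1 − e^(−kτ)) = 1 / (1 − e^(−0.02458×41.0)) = 1 / (1 − 0.3650) = 1.575
Loading dose = maintenance dose × R = 184 × 1.575 ≈ 290 mg

290 mg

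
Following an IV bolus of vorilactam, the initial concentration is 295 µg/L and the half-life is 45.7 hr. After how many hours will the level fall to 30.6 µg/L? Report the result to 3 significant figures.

149 hours

k = ln 2 / 45.7 = 0.01517 hr⁻¹
C(t) = C₀ e^(−kt)  ⇒  t = ln(C₀/C) / k
t = ln(295/30.6) / 0.01517 = 2.266 / 0.01517 ≈ 149 hours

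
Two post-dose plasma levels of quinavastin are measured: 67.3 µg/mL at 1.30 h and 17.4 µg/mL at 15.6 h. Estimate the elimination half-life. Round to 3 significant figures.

k = ln(C₁/C₂) / (t₂ − t₁) = ln(67.3/17.4) / (15.6 − 1.30)
  = 1.353 / 14.30 = 0.09459 h⁻¹
t½ = ln 2 / k = ln 2 / 0.09459 ≈ 7.33 hours

7.33 hours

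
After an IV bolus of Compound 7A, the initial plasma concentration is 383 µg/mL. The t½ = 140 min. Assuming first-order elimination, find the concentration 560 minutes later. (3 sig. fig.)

k = ln 2 / 140 = 0.004951 min⁻¹
560 min is 4.000 half-lives, so C = 383 × (1/2)^4.000 = 383 × 0.06250 ≈ 23.9 µg/mL

23.9 µg/mL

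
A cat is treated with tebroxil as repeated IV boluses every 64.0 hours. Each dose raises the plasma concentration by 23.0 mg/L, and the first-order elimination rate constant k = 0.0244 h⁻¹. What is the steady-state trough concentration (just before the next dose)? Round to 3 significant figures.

Fraction remaining after one interval: e^(−kτ) = e^(−0.02440 × 64.0) = 0.2098
R = 1 / (1 − 0.2098) = 1.266
Css,max = 23.0 × 1.266 = 29.11 mg/L
Css,min = Css,max × e^(−kτ) = 29.11 × 0.2098 ≈ 6.11 mg/L

6.11 mg/L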